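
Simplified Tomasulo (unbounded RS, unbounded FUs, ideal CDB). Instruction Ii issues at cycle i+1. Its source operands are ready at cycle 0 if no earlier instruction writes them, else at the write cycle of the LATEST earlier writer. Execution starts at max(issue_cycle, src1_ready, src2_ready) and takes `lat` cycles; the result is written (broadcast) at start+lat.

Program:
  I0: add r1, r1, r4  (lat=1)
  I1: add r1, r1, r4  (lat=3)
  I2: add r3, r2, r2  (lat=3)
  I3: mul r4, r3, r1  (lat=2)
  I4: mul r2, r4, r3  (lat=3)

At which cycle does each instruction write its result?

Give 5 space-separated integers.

Answer: 2 5 6 8 11

Derivation:
I0 add r1: issue@1 deps=(None,None) exec_start@1 write@2
I1 add r1: issue@2 deps=(0,None) exec_start@2 write@5
I2 add r3: issue@3 deps=(None,None) exec_start@3 write@6
I3 mul r4: issue@4 deps=(2,1) exec_start@6 write@8
I4 mul r2: issue@5 deps=(3,2) exec_start@8 write@11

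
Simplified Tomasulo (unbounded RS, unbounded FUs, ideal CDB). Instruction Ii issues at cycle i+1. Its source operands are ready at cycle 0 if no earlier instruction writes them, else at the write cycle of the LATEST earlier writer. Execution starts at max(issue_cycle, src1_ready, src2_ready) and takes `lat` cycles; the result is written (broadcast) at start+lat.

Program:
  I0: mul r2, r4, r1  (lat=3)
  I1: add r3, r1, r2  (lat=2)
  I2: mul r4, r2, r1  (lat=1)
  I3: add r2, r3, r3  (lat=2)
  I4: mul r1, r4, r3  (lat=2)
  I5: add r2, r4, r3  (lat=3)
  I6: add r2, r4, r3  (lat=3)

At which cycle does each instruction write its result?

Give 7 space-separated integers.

Answer: 4 6 5 8 8 9 10

Derivation:
I0 mul r2: issue@1 deps=(None,None) exec_start@1 write@4
I1 add r3: issue@2 deps=(None,0) exec_start@4 write@6
I2 mul r4: issue@3 deps=(0,None) exec_start@4 write@5
I3 add r2: issue@4 deps=(1,1) exec_start@6 write@8
I4 mul r1: issue@5 deps=(2,1) exec_start@6 write@8
I5 add r2: issue@6 deps=(2,1) exec_start@6 write@9
I6 add r2: issue@7 deps=(2,1) exec_start@7 write@10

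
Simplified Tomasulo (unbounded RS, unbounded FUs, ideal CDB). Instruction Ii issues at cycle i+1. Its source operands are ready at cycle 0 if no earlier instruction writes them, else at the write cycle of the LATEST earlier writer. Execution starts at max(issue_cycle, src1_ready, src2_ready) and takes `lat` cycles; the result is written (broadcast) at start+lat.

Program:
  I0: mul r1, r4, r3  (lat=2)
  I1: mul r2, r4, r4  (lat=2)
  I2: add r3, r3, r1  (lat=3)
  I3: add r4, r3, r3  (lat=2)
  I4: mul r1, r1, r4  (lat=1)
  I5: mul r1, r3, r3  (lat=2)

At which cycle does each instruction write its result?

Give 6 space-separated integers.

Answer: 3 4 6 8 9 8

Derivation:
I0 mul r1: issue@1 deps=(None,None) exec_start@1 write@3
I1 mul r2: issue@2 deps=(None,None) exec_start@2 write@4
I2 add r3: issue@3 deps=(None,0) exec_start@3 write@6
I3 add r4: issue@4 deps=(2,2) exec_start@6 write@8
I4 mul r1: issue@5 deps=(0,3) exec_start@8 write@9
I5 mul r1: issue@6 deps=(2,2) exec_start@6 write@8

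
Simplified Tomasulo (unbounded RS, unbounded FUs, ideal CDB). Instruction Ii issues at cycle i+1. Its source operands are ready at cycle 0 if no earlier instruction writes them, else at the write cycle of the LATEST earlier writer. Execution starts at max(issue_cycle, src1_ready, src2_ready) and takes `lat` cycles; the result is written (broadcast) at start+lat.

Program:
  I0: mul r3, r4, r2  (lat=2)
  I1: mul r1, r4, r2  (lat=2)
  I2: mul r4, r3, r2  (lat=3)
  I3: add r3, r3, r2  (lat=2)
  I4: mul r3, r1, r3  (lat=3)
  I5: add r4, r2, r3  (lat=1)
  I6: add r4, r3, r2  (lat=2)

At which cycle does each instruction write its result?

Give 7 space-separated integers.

I0 mul r3: issue@1 deps=(None,None) exec_start@1 write@3
I1 mul r1: issue@2 deps=(None,None) exec_start@2 write@4
I2 mul r4: issue@3 deps=(0,None) exec_start@3 write@6
I3 add r3: issue@4 deps=(0,None) exec_start@4 write@6
I4 mul r3: issue@5 deps=(1,3) exec_start@6 write@9
I5 add r4: issue@6 deps=(None,4) exec_start@9 write@10
I6 add r4: issue@7 deps=(4,None) exec_start@9 write@11

Answer: 3 4 6 6 9 10 11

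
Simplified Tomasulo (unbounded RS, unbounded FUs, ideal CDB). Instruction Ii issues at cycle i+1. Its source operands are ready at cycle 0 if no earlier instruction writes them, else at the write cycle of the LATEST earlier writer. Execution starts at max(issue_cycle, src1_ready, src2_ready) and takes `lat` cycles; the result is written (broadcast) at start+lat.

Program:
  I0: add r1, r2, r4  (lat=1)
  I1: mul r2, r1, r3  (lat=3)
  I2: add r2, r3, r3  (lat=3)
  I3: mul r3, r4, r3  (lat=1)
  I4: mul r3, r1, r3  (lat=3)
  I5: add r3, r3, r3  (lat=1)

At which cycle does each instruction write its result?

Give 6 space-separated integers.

Answer: 2 5 6 5 8 9

Derivation:
I0 add r1: issue@1 deps=(None,None) exec_start@1 write@2
I1 mul r2: issue@2 deps=(0,None) exec_start@2 write@5
I2 add r2: issue@3 deps=(None,None) exec_start@3 write@6
I3 mul r3: issue@4 deps=(None,None) exec_start@4 write@5
I4 mul r3: issue@5 deps=(0,3) exec_start@5 write@8
I5 add r3: issue@6 deps=(4,4) exec_start@8 write@9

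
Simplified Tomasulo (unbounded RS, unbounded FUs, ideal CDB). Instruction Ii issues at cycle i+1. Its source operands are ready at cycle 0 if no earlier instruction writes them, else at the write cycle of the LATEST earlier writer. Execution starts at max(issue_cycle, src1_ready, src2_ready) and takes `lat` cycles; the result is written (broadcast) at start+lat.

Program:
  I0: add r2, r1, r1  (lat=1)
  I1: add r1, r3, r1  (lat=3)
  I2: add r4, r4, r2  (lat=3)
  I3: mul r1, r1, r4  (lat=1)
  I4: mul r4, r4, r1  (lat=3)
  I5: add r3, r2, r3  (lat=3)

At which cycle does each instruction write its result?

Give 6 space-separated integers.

I0 add r2: issue@1 deps=(None,None) exec_start@1 write@2
I1 add r1: issue@2 deps=(None,None) exec_start@2 write@5
I2 add r4: issue@3 deps=(None,0) exec_start@3 write@6
I3 mul r1: issue@4 deps=(1,2) exec_start@6 write@7
I4 mul r4: issue@5 deps=(2,3) exec_start@7 write@10
I5 add r3: issue@6 deps=(0,None) exec_start@6 write@9

Answer: 2 5 6 7 10 9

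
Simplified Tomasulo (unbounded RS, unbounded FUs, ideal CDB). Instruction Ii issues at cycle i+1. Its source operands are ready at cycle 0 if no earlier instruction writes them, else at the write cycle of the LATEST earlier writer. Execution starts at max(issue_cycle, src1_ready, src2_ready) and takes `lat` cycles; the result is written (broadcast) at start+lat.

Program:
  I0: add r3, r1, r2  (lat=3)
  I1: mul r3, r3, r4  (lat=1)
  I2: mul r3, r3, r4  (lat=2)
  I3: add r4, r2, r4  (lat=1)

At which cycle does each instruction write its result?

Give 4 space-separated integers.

I0 add r3: issue@1 deps=(None,None) exec_start@1 write@4
I1 mul r3: issue@2 deps=(0,None) exec_start@4 write@5
I2 mul r3: issue@3 deps=(1,None) exec_start@5 write@7
I3 add r4: issue@4 deps=(None,None) exec_start@4 write@5

Answer: 4 5 7 5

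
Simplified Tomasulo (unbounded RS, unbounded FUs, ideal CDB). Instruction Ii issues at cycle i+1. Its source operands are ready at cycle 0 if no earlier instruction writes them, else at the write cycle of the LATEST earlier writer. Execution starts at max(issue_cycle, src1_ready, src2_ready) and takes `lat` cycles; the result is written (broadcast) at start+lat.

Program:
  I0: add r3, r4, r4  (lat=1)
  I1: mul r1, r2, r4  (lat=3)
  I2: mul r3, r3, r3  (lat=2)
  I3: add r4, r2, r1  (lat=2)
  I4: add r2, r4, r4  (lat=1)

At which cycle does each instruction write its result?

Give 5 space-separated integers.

I0 add r3: issue@1 deps=(None,None) exec_start@1 write@2
I1 mul r1: issue@2 deps=(None,None) exec_start@2 write@5
I2 mul r3: issue@3 deps=(0,0) exec_start@3 write@5
I3 add r4: issue@4 deps=(None,1) exec_start@5 write@7
I4 add r2: issue@5 deps=(3,3) exec_start@7 write@8

Answer: 2 5 5 7 8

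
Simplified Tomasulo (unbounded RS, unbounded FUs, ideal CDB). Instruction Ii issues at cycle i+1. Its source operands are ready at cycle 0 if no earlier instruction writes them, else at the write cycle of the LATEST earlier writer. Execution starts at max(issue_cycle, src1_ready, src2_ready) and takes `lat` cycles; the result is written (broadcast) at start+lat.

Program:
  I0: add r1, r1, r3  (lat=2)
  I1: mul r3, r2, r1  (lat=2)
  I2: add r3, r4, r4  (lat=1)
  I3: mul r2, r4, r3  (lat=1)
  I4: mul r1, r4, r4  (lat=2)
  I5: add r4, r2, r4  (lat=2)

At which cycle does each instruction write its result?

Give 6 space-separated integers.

I0 add r1: issue@1 deps=(None,None) exec_start@1 write@3
I1 mul r3: issue@2 deps=(None,0) exec_start@3 write@5
I2 add r3: issue@3 deps=(None,None) exec_start@3 write@4
I3 mul r2: issue@4 deps=(None,2) exec_start@4 write@5
I4 mul r1: issue@5 deps=(None,None) exec_start@5 write@7
I5 add r4: issue@6 deps=(3,None) exec_start@6 write@8

Answer: 3 5 4 5 7 8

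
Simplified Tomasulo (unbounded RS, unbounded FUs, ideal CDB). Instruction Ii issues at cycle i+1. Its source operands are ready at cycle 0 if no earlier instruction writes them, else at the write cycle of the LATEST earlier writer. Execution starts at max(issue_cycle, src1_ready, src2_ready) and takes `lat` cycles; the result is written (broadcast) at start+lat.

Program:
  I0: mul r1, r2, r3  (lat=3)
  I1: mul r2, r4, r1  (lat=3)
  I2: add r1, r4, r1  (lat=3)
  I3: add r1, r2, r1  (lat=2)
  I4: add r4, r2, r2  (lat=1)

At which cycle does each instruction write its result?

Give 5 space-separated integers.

I0 mul r1: issue@1 deps=(None,None) exec_start@1 write@4
I1 mul r2: issue@2 deps=(None,0) exec_start@4 write@7
I2 add r1: issue@3 deps=(None,0) exec_start@4 write@7
I3 add r1: issue@4 deps=(1,2) exec_start@7 write@9
I4 add r4: issue@5 deps=(1,1) exec_start@7 write@8

Answer: 4 7 7 9 8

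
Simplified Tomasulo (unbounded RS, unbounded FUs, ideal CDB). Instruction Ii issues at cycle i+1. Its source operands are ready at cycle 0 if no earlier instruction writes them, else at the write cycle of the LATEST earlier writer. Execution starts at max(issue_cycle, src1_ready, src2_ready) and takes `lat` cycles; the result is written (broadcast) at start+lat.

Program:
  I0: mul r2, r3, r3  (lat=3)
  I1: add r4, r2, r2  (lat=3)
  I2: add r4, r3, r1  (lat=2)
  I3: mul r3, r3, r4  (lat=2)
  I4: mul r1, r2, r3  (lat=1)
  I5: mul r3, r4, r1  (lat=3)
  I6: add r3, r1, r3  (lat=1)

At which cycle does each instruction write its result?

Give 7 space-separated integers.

I0 mul r2: issue@1 deps=(None,None) exec_start@1 write@4
I1 add r4: issue@2 deps=(0,0) exec_start@4 write@7
I2 add r4: issue@3 deps=(None,None) exec_start@3 write@5
I3 mul r3: issue@4 deps=(None,2) exec_start@5 write@7
I4 mul r1: issue@5 deps=(0,3) exec_start@7 write@8
I5 mul r3: issue@6 deps=(2,4) exec_start@8 write@11
I6 add r3: issue@7 deps=(4,5) exec_start@11 write@12

Answer: 4 7 5 7 8 11 12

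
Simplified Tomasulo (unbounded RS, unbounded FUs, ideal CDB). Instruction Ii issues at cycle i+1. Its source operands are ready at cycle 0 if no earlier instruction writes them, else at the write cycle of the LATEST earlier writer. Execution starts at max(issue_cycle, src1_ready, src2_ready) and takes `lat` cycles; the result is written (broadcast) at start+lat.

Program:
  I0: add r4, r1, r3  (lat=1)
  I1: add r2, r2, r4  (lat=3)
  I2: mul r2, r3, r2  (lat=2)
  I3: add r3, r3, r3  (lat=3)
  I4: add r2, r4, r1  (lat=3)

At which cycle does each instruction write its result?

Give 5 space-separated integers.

Answer: 2 5 7 7 8

Derivation:
I0 add r4: issue@1 deps=(None,None) exec_start@1 write@2
I1 add r2: issue@2 deps=(None,0) exec_start@2 write@5
I2 mul r2: issue@3 deps=(None,1) exec_start@5 write@7
I3 add r3: issue@4 deps=(None,None) exec_start@4 write@7
I4 add r2: issue@5 deps=(0,None) exec_start@5 write@8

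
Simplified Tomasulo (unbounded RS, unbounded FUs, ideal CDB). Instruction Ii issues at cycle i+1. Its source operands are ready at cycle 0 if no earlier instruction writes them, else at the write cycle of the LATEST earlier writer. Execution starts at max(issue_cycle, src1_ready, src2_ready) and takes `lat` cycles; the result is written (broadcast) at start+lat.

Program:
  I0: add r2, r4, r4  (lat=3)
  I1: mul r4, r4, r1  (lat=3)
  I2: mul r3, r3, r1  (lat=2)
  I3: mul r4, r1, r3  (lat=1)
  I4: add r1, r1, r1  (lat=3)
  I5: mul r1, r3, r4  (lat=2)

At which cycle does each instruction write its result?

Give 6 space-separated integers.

Answer: 4 5 5 6 8 8

Derivation:
I0 add r2: issue@1 deps=(None,None) exec_start@1 write@4
I1 mul r4: issue@2 deps=(None,None) exec_start@2 write@5
I2 mul r3: issue@3 deps=(None,None) exec_start@3 write@5
I3 mul r4: issue@4 deps=(None,2) exec_start@5 write@6
I4 add r1: issue@5 deps=(None,None) exec_start@5 write@8
I5 mul r1: issue@6 deps=(2,3) exec_start@6 write@8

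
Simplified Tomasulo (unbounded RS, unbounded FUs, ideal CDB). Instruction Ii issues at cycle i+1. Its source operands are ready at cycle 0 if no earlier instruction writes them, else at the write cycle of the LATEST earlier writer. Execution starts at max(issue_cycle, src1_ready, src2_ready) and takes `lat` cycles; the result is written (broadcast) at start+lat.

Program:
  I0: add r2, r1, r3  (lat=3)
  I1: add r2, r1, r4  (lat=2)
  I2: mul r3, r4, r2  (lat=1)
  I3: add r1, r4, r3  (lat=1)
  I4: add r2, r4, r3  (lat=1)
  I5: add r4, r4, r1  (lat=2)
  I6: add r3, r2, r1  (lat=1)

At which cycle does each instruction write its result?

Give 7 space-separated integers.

I0 add r2: issue@1 deps=(None,None) exec_start@1 write@4
I1 add r2: issue@2 deps=(None,None) exec_start@2 write@4
I2 mul r3: issue@3 deps=(None,1) exec_start@4 write@5
I3 add r1: issue@4 deps=(None,2) exec_start@5 write@6
I4 add r2: issue@5 deps=(None,2) exec_start@5 write@6
I5 add r4: issue@6 deps=(None,3) exec_start@6 write@8
I6 add r3: issue@7 deps=(4,3) exec_start@7 write@8

Answer: 4 4 5 6 6 8 8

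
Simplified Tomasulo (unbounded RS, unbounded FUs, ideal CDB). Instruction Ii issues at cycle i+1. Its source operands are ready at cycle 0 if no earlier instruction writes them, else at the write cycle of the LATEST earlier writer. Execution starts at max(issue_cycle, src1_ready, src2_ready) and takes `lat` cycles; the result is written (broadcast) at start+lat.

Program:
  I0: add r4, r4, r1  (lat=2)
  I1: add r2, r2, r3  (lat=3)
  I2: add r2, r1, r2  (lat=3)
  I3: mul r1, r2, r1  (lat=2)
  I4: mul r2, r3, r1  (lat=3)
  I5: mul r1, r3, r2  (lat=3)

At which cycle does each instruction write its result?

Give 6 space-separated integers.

Answer: 3 5 8 10 13 16

Derivation:
I0 add r4: issue@1 deps=(None,None) exec_start@1 write@3
I1 add r2: issue@2 deps=(None,None) exec_start@2 write@5
I2 add r2: issue@3 deps=(None,1) exec_start@5 write@8
I3 mul r1: issue@4 deps=(2,None) exec_start@8 write@10
I4 mul r2: issue@5 deps=(None,3) exec_start@10 write@13
I5 mul r1: issue@6 deps=(None,4) exec_start@13 write@16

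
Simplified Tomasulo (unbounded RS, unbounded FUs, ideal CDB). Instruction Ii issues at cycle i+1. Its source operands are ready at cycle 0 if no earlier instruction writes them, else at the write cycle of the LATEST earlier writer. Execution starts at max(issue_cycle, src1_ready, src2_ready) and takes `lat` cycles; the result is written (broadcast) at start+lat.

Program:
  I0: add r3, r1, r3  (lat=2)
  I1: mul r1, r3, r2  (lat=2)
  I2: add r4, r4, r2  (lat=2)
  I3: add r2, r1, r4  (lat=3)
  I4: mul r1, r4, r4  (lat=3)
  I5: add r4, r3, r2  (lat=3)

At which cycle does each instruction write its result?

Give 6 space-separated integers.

Answer: 3 5 5 8 8 11

Derivation:
I0 add r3: issue@1 deps=(None,None) exec_start@1 write@3
I1 mul r1: issue@2 deps=(0,None) exec_start@3 write@5
I2 add r4: issue@3 deps=(None,None) exec_start@3 write@5
I3 add r2: issue@4 deps=(1,2) exec_start@5 write@8
I4 mul r1: issue@5 deps=(2,2) exec_start@5 write@8
I5 add r4: issue@6 deps=(0,3) exec_start@8 write@11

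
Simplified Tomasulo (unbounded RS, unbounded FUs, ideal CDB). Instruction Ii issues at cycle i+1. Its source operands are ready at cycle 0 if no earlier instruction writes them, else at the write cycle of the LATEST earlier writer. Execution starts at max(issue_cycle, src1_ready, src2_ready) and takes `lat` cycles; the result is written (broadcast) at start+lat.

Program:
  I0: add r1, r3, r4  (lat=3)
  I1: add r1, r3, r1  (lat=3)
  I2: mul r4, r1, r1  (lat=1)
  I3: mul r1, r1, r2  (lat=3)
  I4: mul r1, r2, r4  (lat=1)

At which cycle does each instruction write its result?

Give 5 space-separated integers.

I0 add r1: issue@1 deps=(None,None) exec_start@1 write@4
I1 add r1: issue@2 deps=(None,0) exec_start@4 write@7
I2 mul r4: issue@3 deps=(1,1) exec_start@7 write@8
I3 mul r1: issue@4 deps=(1,None) exec_start@7 write@10
I4 mul r1: issue@5 deps=(None,2) exec_start@8 write@9

Answer: 4 7 8 10 9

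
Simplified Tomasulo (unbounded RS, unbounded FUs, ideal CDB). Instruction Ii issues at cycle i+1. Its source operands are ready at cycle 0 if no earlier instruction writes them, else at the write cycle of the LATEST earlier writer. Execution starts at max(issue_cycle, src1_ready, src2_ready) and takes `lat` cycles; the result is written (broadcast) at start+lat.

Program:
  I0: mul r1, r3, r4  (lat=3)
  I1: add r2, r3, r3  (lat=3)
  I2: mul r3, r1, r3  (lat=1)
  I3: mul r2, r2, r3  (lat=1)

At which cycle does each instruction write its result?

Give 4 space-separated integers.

I0 mul r1: issue@1 deps=(None,None) exec_start@1 write@4
I1 add r2: issue@2 deps=(None,None) exec_start@2 write@5
I2 mul r3: issue@3 deps=(0,None) exec_start@4 write@5
I3 mul r2: issue@4 deps=(1,2) exec_start@5 write@6

Answer: 4 5 5 6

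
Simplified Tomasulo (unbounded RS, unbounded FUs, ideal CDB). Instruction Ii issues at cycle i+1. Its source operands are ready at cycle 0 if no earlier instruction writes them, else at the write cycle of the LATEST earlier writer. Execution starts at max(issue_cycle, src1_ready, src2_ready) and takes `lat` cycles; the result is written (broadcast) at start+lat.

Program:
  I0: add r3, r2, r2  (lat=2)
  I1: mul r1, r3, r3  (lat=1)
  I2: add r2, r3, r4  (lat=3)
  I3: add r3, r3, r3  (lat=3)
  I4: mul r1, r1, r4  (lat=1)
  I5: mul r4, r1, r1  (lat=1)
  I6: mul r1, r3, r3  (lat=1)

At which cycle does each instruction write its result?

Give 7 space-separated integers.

I0 add r3: issue@1 deps=(None,None) exec_start@1 write@3
I1 mul r1: issue@2 deps=(0,0) exec_start@3 write@4
I2 add r2: issue@3 deps=(0,None) exec_start@3 write@6
I3 add r3: issue@4 deps=(0,0) exec_start@4 write@7
I4 mul r1: issue@5 deps=(1,None) exec_start@5 write@6
I5 mul r4: issue@6 deps=(4,4) exec_start@6 write@7
I6 mul r1: issue@7 deps=(3,3) exec_start@7 write@8

Answer: 3 4 6 7 6 7 8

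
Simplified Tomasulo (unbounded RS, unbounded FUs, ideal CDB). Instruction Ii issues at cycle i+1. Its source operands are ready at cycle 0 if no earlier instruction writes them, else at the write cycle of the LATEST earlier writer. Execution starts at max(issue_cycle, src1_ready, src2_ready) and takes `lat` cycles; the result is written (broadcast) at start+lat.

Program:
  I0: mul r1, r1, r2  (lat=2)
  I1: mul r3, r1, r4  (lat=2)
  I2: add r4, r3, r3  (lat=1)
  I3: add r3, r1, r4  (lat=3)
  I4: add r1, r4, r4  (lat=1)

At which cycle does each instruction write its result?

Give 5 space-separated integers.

I0 mul r1: issue@1 deps=(None,None) exec_start@1 write@3
I1 mul r3: issue@2 deps=(0,None) exec_start@3 write@5
I2 add r4: issue@3 deps=(1,1) exec_start@5 write@6
I3 add r3: issue@4 deps=(0,2) exec_start@6 write@9
I4 add r1: issue@5 deps=(2,2) exec_start@6 write@7

Answer: 3 5 6 9 7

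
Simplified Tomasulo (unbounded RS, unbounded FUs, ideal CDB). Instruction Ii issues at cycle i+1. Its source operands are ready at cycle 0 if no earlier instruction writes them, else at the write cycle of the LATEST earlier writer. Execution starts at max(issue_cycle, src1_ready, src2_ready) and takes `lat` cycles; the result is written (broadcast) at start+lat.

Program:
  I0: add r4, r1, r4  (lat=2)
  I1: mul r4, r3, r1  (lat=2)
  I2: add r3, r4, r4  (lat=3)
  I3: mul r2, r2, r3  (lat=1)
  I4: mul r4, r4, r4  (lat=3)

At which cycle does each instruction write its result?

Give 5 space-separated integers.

Answer: 3 4 7 8 8

Derivation:
I0 add r4: issue@1 deps=(None,None) exec_start@1 write@3
I1 mul r4: issue@2 deps=(None,None) exec_start@2 write@4
I2 add r3: issue@3 deps=(1,1) exec_start@4 write@7
I3 mul r2: issue@4 deps=(None,2) exec_start@7 write@8
I4 mul r4: issue@5 deps=(1,1) exec_start@5 write@8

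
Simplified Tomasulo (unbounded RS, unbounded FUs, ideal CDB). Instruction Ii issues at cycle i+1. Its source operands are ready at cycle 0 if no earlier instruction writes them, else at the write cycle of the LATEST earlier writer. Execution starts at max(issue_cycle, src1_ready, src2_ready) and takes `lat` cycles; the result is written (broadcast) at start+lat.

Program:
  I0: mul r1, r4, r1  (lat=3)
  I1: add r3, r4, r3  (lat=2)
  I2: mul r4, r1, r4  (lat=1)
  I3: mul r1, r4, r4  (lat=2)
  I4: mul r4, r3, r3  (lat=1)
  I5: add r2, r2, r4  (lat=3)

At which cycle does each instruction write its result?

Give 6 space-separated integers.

I0 mul r1: issue@1 deps=(None,None) exec_start@1 write@4
I1 add r3: issue@2 deps=(None,None) exec_start@2 write@4
I2 mul r4: issue@3 deps=(0,None) exec_start@4 write@5
I3 mul r1: issue@4 deps=(2,2) exec_start@5 write@7
I4 mul r4: issue@5 deps=(1,1) exec_start@5 write@6
I5 add r2: issue@6 deps=(None,4) exec_start@6 write@9

Answer: 4 4 5 7 6 9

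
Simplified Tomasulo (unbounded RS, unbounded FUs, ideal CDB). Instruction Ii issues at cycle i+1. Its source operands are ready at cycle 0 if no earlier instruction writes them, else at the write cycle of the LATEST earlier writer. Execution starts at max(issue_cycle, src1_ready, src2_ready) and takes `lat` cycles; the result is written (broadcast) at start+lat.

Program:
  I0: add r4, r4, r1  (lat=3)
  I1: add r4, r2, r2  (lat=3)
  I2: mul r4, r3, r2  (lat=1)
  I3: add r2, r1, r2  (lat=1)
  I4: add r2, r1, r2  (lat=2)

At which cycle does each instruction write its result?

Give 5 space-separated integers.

I0 add r4: issue@1 deps=(None,None) exec_start@1 write@4
I1 add r4: issue@2 deps=(None,None) exec_start@2 write@5
I2 mul r4: issue@3 deps=(None,None) exec_start@3 write@4
I3 add r2: issue@4 deps=(None,None) exec_start@4 write@5
I4 add r2: issue@5 deps=(None,3) exec_start@5 write@7

Answer: 4 5 4 5 7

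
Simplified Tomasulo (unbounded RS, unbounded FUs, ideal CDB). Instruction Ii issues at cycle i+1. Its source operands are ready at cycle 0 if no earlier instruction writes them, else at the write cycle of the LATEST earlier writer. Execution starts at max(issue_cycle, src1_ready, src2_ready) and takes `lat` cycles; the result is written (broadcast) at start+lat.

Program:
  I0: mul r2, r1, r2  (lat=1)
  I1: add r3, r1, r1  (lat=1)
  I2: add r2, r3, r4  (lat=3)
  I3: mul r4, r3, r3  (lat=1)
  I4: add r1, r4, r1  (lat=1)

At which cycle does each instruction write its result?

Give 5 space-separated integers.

Answer: 2 3 6 5 6

Derivation:
I0 mul r2: issue@1 deps=(None,None) exec_start@1 write@2
I1 add r3: issue@2 deps=(None,None) exec_start@2 write@3
I2 add r2: issue@3 deps=(1,None) exec_start@3 write@6
I3 mul r4: issue@4 deps=(1,1) exec_start@4 write@5
I4 add r1: issue@5 deps=(3,None) exec_start@5 write@6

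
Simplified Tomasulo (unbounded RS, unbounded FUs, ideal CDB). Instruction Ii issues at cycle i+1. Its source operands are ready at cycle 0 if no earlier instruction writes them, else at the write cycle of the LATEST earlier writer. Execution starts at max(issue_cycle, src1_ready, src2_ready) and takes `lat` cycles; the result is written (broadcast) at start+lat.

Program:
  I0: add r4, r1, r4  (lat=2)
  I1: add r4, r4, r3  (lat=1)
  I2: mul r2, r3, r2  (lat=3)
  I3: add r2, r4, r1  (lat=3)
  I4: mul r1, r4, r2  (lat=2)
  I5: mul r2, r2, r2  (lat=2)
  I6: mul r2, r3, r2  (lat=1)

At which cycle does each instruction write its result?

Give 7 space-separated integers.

I0 add r4: issue@1 deps=(None,None) exec_start@1 write@3
I1 add r4: issue@2 deps=(0,None) exec_start@3 write@4
I2 mul r2: issue@3 deps=(None,None) exec_start@3 write@6
I3 add r2: issue@4 deps=(1,None) exec_start@4 write@7
I4 mul r1: issue@5 deps=(1,3) exec_start@7 write@9
I5 mul r2: issue@6 deps=(3,3) exec_start@7 write@9
I6 mul r2: issue@7 deps=(None,5) exec_start@9 write@10

Answer: 3 4 6 7 9 9 10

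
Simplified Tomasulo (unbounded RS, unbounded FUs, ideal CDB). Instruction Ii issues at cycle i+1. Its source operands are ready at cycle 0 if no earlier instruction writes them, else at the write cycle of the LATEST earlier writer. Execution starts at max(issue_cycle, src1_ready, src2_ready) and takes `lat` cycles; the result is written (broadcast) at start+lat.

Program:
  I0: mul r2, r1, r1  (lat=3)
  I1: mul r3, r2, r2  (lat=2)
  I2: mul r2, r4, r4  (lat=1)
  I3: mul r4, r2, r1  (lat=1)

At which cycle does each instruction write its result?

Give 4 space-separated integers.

Answer: 4 6 4 5

Derivation:
I0 mul r2: issue@1 deps=(None,None) exec_start@1 write@4
I1 mul r3: issue@2 deps=(0,0) exec_start@4 write@6
I2 mul r2: issue@3 deps=(None,None) exec_start@3 write@4
I3 mul r4: issue@4 deps=(2,None) exec_start@4 write@5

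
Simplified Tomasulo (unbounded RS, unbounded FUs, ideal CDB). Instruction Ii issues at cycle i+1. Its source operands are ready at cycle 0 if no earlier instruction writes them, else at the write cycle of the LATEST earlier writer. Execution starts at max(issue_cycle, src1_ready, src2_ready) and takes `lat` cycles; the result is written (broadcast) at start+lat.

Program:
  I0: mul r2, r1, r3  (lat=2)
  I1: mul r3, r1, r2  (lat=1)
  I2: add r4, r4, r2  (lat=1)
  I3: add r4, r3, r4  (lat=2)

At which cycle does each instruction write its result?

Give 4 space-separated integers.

I0 mul r2: issue@1 deps=(None,None) exec_start@1 write@3
I1 mul r3: issue@2 deps=(None,0) exec_start@3 write@4
I2 add r4: issue@3 deps=(None,0) exec_start@3 write@4
I3 add r4: issue@4 deps=(1,2) exec_start@4 write@6

Answer: 3 4 4 6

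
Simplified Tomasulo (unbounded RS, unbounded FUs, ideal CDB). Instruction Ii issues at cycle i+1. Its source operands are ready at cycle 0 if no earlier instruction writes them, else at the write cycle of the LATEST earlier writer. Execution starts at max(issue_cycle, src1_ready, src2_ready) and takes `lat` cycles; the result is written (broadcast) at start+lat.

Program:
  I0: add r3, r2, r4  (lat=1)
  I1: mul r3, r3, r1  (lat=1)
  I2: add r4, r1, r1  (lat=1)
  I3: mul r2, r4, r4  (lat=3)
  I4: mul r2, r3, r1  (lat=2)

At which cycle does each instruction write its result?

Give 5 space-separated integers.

Answer: 2 3 4 7 7

Derivation:
I0 add r3: issue@1 deps=(None,None) exec_start@1 write@2
I1 mul r3: issue@2 deps=(0,None) exec_start@2 write@3
I2 add r4: issue@3 deps=(None,None) exec_start@3 write@4
I3 mul r2: issue@4 deps=(2,2) exec_start@4 write@7
I4 mul r2: issue@5 deps=(1,None) exec_start@5 write@7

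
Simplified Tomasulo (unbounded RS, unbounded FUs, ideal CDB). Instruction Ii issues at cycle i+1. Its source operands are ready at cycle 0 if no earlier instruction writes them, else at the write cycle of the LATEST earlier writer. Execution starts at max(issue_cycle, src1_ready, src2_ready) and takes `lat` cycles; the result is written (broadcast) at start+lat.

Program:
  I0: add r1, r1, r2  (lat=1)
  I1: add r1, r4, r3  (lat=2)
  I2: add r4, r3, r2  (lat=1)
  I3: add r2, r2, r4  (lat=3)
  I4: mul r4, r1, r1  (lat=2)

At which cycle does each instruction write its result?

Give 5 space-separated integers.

Answer: 2 4 4 7 7

Derivation:
I0 add r1: issue@1 deps=(None,None) exec_start@1 write@2
I1 add r1: issue@2 deps=(None,None) exec_start@2 write@4
I2 add r4: issue@3 deps=(None,None) exec_start@3 write@4
I3 add r2: issue@4 deps=(None,2) exec_start@4 write@7
I4 mul r4: issue@5 deps=(1,1) exec_start@5 write@7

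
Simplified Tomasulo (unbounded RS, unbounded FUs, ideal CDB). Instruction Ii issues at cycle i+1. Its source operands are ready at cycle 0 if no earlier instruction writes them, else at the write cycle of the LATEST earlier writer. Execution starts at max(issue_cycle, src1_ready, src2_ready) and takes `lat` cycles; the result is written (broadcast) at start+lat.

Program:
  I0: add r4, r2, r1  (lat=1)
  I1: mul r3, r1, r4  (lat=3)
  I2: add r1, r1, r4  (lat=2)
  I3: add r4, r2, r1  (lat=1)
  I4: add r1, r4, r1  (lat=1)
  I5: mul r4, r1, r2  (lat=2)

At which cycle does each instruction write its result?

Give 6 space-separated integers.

Answer: 2 5 5 6 7 9

Derivation:
I0 add r4: issue@1 deps=(None,None) exec_start@1 write@2
I1 mul r3: issue@2 deps=(None,0) exec_start@2 write@5
I2 add r1: issue@3 deps=(None,0) exec_start@3 write@5
I3 add r4: issue@4 deps=(None,2) exec_start@5 write@6
I4 add r1: issue@5 deps=(3,2) exec_start@6 write@7
I5 mul r4: issue@6 deps=(4,None) exec_start@7 write@9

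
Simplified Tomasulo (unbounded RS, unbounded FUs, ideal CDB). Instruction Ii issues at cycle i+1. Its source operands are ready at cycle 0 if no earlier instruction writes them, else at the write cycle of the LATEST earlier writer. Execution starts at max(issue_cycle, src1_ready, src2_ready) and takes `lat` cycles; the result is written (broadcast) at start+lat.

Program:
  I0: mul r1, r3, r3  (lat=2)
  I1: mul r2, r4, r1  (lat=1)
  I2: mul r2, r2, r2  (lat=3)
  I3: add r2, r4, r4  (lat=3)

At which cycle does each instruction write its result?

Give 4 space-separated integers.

Answer: 3 4 7 7

Derivation:
I0 mul r1: issue@1 deps=(None,None) exec_start@1 write@3
I1 mul r2: issue@2 deps=(None,0) exec_start@3 write@4
I2 mul r2: issue@3 deps=(1,1) exec_start@4 write@7
I3 add r2: issue@4 deps=(None,None) exec_start@4 write@7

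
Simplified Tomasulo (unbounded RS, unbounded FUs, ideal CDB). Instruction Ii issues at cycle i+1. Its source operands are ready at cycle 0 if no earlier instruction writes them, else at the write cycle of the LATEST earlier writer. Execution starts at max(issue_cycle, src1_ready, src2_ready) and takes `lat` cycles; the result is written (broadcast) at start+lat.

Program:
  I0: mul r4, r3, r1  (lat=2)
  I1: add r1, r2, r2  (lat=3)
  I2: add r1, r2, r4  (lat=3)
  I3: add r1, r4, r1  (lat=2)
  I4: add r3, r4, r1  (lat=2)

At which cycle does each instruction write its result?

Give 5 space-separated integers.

I0 mul r4: issue@1 deps=(None,None) exec_start@1 write@3
I1 add r1: issue@2 deps=(None,None) exec_start@2 write@5
I2 add r1: issue@3 deps=(None,0) exec_start@3 write@6
I3 add r1: issue@4 deps=(0,2) exec_start@6 write@8
I4 add r3: issue@5 deps=(0,3) exec_start@8 write@10

Answer: 3 5 6 8 10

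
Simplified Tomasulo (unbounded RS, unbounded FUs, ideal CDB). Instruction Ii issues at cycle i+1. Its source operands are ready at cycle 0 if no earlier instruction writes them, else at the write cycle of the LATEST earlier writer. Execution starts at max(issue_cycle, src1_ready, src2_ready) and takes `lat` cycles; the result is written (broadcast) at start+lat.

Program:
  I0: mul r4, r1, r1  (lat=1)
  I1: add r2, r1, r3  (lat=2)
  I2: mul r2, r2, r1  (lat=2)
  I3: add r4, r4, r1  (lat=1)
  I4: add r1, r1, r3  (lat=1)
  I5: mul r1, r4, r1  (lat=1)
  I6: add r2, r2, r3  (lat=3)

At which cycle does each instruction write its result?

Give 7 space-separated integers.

I0 mul r4: issue@1 deps=(None,None) exec_start@1 write@2
I1 add r2: issue@2 deps=(None,None) exec_start@2 write@4
I2 mul r2: issue@3 deps=(1,None) exec_start@4 write@6
I3 add r4: issue@4 deps=(0,None) exec_start@4 write@5
I4 add r1: issue@5 deps=(None,None) exec_start@5 write@6
I5 mul r1: issue@6 deps=(3,4) exec_start@6 write@7
I6 add r2: issue@7 deps=(2,None) exec_start@7 write@10

Answer: 2 4 6 5 6 7 10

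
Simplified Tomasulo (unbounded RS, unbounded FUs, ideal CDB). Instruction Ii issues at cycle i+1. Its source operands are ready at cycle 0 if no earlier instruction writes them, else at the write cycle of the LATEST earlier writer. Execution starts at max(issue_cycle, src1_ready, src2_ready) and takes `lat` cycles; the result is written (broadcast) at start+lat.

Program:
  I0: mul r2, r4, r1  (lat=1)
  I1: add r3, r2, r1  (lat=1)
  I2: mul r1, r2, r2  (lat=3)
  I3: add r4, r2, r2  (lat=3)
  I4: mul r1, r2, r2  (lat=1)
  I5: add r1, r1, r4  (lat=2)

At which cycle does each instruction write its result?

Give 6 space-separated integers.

I0 mul r2: issue@1 deps=(None,None) exec_start@1 write@2
I1 add r3: issue@2 deps=(0,None) exec_start@2 write@3
I2 mul r1: issue@3 deps=(0,0) exec_start@3 write@6
I3 add r4: issue@4 deps=(0,0) exec_start@4 write@7
I4 mul r1: issue@5 deps=(0,0) exec_start@5 write@6
I5 add r1: issue@6 deps=(4,3) exec_start@7 write@9

Answer: 2 3 6 7 6 9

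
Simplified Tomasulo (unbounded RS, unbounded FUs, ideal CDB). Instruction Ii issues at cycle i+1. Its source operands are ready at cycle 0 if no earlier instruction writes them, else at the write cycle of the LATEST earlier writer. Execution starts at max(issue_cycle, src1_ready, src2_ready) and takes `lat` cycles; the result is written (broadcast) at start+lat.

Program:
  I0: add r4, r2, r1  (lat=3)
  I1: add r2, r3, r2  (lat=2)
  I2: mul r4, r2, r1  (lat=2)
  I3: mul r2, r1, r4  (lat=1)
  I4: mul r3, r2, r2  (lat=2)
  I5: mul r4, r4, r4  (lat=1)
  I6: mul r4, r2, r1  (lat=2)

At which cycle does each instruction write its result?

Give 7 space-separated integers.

I0 add r4: issue@1 deps=(None,None) exec_start@1 write@4
I1 add r2: issue@2 deps=(None,None) exec_start@2 write@4
I2 mul r4: issue@3 deps=(1,None) exec_start@4 write@6
I3 mul r2: issue@4 deps=(None,2) exec_start@6 write@7
I4 mul r3: issue@5 deps=(3,3) exec_start@7 write@9
I5 mul r4: issue@6 deps=(2,2) exec_start@6 write@7
I6 mul r4: issue@7 deps=(3,None) exec_start@7 write@9

Answer: 4 4 6 7 9 7 9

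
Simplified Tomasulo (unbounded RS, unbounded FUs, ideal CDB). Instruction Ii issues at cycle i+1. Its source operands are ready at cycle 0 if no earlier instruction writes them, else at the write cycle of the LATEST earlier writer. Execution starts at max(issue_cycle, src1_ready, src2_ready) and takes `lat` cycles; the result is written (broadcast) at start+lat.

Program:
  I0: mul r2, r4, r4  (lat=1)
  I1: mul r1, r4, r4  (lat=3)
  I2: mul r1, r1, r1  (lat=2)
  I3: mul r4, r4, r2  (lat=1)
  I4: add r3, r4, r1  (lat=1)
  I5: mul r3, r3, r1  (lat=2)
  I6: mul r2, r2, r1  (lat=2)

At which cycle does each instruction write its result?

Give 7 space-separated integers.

I0 mul r2: issue@1 deps=(None,None) exec_start@1 write@2
I1 mul r1: issue@2 deps=(None,None) exec_start@2 write@5
I2 mul r1: issue@3 deps=(1,1) exec_start@5 write@7
I3 mul r4: issue@4 deps=(None,0) exec_start@4 write@5
I4 add r3: issue@5 deps=(3,2) exec_start@7 write@8
I5 mul r3: issue@6 deps=(4,2) exec_start@8 write@10
I6 mul r2: issue@7 deps=(0,2) exec_start@7 write@9

Answer: 2 5 7 5 8 10 9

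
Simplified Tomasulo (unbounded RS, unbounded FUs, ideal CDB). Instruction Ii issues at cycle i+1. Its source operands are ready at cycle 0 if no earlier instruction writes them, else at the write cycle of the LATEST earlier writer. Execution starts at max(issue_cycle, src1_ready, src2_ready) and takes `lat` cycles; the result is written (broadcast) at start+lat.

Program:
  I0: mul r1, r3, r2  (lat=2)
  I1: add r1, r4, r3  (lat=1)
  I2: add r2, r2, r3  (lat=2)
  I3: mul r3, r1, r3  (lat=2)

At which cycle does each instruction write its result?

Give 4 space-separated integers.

I0 mul r1: issue@1 deps=(None,None) exec_start@1 write@3
I1 add r1: issue@2 deps=(None,None) exec_start@2 write@3
I2 add r2: issue@3 deps=(None,None) exec_start@3 write@5
I3 mul r3: issue@4 deps=(1,None) exec_start@4 write@6

Answer: 3 3 5 6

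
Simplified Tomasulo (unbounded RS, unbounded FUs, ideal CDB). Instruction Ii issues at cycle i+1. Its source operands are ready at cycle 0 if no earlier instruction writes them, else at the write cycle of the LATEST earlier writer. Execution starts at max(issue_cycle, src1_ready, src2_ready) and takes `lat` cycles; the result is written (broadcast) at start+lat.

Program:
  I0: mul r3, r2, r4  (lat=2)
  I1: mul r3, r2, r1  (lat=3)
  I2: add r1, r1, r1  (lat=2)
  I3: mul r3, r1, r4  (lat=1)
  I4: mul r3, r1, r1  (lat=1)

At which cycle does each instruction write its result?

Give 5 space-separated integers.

I0 mul r3: issue@1 deps=(None,None) exec_start@1 write@3
I1 mul r3: issue@2 deps=(None,None) exec_start@2 write@5
I2 add r1: issue@3 deps=(None,None) exec_start@3 write@5
I3 mul r3: issue@4 deps=(2,None) exec_start@5 write@6
I4 mul r3: issue@5 deps=(2,2) exec_start@5 write@6

Answer: 3 5 5 6 6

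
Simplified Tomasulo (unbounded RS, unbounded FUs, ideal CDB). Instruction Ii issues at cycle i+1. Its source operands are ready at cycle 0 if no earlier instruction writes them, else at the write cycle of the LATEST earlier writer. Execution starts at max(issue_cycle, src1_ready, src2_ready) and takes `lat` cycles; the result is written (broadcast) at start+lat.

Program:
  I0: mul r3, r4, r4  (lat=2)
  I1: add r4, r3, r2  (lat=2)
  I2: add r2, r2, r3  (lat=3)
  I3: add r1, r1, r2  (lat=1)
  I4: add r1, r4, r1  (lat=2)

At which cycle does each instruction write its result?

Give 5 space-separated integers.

Answer: 3 5 6 7 9

Derivation:
I0 mul r3: issue@1 deps=(None,None) exec_start@1 write@3
I1 add r4: issue@2 deps=(0,None) exec_start@3 write@5
I2 add r2: issue@3 deps=(None,0) exec_start@3 write@6
I3 add r1: issue@4 deps=(None,2) exec_start@6 write@7
I4 add r1: issue@5 deps=(1,3) exec_start@7 write@9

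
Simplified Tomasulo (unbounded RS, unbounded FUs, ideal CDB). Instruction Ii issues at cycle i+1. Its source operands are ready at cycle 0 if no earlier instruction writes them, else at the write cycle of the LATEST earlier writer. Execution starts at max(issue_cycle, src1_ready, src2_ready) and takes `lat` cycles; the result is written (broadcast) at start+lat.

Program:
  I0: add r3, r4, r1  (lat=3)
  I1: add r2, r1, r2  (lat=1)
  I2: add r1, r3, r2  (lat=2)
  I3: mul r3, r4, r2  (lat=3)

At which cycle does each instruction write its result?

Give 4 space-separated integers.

I0 add r3: issue@1 deps=(None,None) exec_start@1 write@4
I1 add r2: issue@2 deps=(None,None) exec_start@2 write@3
I2 add r1: issue@3 deps=(0,1) exec_start@4 write@6
I3 mul r3: issue@4 deps=(None,1) exec_start@4 write@7

Answer: 4 3 6 7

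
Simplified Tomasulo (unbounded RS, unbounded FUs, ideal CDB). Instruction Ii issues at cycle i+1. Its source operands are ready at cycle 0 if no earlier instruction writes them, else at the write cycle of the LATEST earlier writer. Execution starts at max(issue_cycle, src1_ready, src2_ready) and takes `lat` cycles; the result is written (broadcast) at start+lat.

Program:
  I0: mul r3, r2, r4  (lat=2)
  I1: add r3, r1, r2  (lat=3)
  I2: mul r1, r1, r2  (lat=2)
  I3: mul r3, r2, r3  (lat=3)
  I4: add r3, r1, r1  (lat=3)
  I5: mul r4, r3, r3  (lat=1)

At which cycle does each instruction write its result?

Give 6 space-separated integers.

I0 mul r3: issue@1 deps=(None,None) exec_start@1 write@3
I1 add r3: issue@2 deps=(None,None) exec_start@2 write@5
I2 mul r1: issue@3 deps=(None,None) exec_start@3 write@5
I3 mul r3: issue@4 deps=(None,1) exec_start@5 write@8
I4 add r3: issue@5 deps=(2,2) exec_start@5 write@8
I5 mul r4: issue@6 deps=(4,4) exec_start@8 write@9

Answer: 3 5 5 8 8 9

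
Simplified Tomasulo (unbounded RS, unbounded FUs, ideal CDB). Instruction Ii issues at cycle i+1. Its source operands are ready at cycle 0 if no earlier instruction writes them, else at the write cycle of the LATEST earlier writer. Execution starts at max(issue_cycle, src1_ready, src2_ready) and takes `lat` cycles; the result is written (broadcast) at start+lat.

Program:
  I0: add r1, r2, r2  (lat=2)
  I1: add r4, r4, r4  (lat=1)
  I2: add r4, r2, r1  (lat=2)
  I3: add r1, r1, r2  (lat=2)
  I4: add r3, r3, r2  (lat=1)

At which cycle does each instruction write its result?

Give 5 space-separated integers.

Answer: 3 3 5 6 6

Derivation:
I0 add r1: issue@1 deps=(None,None) exec_start@1 write@3
I1 add r4: issue@2 deps=(None,None) exec_start@2 write@3
I2 add r4: issue@3 deps=(None,0) exec_start@3 write@5
I3 add r1: issue@4 deps=(0,None) exec_start@4 write@6
I4 add r3: issue@5 deps=(None,None) exec_start@5 write@6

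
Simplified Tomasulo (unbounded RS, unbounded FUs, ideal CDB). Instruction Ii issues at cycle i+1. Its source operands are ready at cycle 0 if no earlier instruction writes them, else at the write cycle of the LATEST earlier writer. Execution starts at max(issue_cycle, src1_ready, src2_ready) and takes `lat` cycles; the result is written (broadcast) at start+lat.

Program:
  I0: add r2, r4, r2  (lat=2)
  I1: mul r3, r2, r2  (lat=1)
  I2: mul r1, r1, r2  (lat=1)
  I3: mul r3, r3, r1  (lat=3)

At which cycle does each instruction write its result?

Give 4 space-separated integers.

Answer: 3 4 4 7

Derivation:
I0 add r2: issue@1 deps=(None,None) exec_start@1 write@3
I1 mul r3: issue@2 deps=(0,0) exec_start@3 write@4
I2 mul r1: issue@3 deps=(None,0) exec_start@3 write@4
I3 mul r3: issue@4 deps=(1,2) exec_start@4 write@7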